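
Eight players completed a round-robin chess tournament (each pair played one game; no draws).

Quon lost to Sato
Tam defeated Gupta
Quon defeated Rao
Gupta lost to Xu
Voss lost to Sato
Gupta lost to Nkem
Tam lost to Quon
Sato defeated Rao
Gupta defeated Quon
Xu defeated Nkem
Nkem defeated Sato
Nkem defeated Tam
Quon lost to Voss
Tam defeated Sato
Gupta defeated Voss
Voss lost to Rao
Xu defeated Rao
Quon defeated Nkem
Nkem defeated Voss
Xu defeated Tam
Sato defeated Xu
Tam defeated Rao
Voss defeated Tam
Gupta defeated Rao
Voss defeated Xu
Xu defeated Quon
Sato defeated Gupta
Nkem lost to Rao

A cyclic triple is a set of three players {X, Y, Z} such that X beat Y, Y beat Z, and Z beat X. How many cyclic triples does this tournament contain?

17

Win totals: Quon 3, Sato 5, Tam 3, Voss 3, Nkem 4, Gupta 3, Rao 2, Xu 5.
A player with w wins dominates both others in C(w,2) triples; summing gives 3 + 10 + 3 + 3 + 6 + 3 + 1 + 10 = 39 transitive triples.
Total triples C(8,3) = 56, so cyclic triples = 56 − 39 = 17.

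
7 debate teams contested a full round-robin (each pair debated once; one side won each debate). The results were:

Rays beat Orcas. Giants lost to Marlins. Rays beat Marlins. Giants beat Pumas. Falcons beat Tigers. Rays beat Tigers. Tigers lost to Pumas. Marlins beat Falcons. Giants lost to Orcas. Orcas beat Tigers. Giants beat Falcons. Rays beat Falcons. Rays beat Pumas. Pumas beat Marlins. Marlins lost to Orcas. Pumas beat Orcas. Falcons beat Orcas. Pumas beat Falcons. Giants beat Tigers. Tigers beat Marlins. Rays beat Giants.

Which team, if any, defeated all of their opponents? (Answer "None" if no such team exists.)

Rays has 6 wins out of 6 opponents — a perfect record.

Rays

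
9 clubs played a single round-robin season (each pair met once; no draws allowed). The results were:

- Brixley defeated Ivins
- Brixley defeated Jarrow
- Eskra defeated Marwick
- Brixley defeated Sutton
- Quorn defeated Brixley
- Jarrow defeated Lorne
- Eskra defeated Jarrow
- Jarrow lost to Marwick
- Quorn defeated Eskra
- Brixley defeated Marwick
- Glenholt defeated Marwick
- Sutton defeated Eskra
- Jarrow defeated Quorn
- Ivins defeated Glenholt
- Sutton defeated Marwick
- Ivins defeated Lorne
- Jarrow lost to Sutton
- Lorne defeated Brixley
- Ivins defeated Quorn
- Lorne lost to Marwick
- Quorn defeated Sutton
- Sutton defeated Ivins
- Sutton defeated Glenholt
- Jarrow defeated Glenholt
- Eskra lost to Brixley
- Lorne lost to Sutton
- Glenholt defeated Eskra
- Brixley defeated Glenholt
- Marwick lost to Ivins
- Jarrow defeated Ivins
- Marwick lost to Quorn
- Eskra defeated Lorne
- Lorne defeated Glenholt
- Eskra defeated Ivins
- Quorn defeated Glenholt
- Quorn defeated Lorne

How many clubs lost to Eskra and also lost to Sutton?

4

Eskra beat: Lorne, Jarrow, Ivins, Marwick.
Sutton beat: Lorne, Jarrow, Ivins, Eskra, Marwick, Glenholt.
Both beat: Lorne, Jarrow, Ivins, Marwick — 4.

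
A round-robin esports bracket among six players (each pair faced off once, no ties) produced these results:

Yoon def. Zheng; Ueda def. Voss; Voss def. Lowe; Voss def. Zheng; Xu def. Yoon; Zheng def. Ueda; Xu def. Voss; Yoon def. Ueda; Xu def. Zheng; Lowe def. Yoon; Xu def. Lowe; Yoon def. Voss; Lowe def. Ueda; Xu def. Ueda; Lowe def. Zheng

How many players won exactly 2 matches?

Win totals: Voss 2, Ueda 1, Lowe 3, Zheng 1, Yoon 3, Xu 5.
Exactly 2: Voss — 1 player.

1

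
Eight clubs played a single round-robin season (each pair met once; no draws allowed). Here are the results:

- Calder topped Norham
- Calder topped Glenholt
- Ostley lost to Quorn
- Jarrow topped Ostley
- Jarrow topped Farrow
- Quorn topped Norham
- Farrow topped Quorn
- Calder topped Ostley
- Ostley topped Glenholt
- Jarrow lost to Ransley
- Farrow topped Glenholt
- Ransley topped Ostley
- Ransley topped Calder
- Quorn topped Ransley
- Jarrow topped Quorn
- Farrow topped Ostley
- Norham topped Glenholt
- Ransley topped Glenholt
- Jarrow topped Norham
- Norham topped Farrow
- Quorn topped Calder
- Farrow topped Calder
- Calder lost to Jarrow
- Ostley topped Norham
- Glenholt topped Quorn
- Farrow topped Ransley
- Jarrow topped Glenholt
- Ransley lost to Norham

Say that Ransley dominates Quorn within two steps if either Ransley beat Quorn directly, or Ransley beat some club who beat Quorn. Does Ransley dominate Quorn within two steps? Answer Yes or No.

Yes

Ransley did not beat Quorn directly.
Ransley beat Glenholt, Ostley, Calder, Jarrow. Of those, Glenholt beat Quorn.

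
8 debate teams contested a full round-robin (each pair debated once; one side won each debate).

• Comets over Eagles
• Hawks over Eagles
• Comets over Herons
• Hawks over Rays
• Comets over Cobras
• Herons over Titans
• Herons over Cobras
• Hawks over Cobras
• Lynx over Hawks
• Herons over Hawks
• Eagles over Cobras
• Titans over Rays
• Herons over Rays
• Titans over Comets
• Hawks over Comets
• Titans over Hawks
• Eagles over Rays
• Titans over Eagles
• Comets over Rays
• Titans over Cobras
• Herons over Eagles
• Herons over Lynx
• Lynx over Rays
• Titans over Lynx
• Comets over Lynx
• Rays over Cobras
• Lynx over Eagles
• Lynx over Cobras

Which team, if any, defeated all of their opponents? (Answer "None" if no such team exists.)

Highest win total is Titans with 6 (out of 7 possible).
Titans lost to Herons, so no team went undefeated.

None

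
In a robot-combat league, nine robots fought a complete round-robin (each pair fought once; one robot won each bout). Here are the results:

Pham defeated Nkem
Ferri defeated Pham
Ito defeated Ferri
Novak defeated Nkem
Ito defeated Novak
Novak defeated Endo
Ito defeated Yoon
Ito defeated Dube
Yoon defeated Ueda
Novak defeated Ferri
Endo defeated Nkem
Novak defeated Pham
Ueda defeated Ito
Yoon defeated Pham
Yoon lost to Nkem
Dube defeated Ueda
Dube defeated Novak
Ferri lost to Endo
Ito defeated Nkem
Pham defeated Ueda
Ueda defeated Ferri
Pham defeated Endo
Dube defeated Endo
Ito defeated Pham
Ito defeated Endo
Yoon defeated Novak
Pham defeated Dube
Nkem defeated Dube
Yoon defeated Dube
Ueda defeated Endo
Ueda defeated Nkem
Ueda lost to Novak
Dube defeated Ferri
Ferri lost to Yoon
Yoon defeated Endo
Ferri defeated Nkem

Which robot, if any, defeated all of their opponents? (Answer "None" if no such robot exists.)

Highest win total is Ito with 7 (out of 8 possible).
Ito lost to Ueda, so no robot went undefeated.

None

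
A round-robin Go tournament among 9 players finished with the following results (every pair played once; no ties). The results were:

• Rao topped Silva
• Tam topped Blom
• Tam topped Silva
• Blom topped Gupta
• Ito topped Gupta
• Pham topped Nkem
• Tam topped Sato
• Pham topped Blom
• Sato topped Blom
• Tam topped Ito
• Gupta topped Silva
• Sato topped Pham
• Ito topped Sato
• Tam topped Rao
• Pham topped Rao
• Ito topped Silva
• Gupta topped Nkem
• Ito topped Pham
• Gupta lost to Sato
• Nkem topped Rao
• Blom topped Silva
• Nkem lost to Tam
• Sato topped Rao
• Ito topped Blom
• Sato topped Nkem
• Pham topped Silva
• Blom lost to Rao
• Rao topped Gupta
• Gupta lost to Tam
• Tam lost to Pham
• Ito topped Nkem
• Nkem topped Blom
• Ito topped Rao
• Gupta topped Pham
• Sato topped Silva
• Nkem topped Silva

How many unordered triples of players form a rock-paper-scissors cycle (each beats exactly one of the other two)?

Win totals: Ito 7, Tam 7, Nkem 3, Sato 6, Gupta 3, Blom 2, Silva 0, Rao 3, Pham 5.
A player with w wins dominates both others in C(w,2) triples; summing gives 21 + 21 + 3 + 15 + 3 + 1 + 0 + 3 + 10 = 77 transitive triples.
Total triples C(9,3) = 84, so cyclic triples = 84 − 77 = 7.

7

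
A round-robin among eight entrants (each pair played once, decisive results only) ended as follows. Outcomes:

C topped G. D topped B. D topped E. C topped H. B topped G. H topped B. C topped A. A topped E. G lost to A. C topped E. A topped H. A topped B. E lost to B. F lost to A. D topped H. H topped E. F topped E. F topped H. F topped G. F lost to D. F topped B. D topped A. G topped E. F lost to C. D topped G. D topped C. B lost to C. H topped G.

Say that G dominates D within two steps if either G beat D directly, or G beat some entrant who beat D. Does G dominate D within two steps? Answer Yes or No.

G did not beat D directly.
G beat E, but each of them lost to D. No two-step path.

No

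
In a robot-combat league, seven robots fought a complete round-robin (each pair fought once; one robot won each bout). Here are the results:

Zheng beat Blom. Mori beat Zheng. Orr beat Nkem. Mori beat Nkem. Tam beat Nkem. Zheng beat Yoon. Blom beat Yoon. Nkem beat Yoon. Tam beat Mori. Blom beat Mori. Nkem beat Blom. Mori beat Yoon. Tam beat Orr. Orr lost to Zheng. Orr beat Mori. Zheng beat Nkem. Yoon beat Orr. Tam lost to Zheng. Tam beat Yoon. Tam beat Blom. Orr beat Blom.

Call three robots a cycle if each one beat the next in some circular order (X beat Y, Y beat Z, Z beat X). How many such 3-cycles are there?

7

Win totals: Yoon 1, Blom 2, Zheng 5, Tam 5, Orr 3, Nkem 2, Mori 3.
A robot with w wins dominates both others in C(w,2) triples; summing gives 0 + 1 + 10 + 10 + 3 + 1 + 3 = 28 transitive triples.
Total triples C(7,3) = 35, so cyclic triples = 35 − 28 = 7.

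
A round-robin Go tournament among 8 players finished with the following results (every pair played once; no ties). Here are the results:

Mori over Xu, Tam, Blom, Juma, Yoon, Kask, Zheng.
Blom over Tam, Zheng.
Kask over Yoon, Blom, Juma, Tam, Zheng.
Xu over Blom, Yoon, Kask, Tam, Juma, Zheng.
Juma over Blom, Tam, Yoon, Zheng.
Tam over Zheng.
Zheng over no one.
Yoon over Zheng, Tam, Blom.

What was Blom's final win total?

Blom's results: beat Zheng, Tam; lost to Xu, Mori, Juma, Kask, Yoon.
That is 2 wins.

2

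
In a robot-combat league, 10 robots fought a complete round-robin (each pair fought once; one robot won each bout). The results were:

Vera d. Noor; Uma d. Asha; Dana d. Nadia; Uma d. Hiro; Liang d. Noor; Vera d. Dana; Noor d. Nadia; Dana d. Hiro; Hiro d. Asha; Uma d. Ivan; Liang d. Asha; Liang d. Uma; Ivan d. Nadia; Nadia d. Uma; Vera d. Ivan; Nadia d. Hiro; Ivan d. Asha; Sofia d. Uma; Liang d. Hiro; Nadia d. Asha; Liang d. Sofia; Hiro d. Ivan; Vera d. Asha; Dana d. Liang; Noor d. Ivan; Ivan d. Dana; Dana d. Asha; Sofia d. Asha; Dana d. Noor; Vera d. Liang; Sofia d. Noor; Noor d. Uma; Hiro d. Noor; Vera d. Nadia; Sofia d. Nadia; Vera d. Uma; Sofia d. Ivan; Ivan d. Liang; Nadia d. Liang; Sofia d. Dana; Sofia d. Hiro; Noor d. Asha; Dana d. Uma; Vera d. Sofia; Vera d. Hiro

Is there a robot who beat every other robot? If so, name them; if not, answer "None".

Vera has 9 wins out of 9 opponents — a perfect record.

Vera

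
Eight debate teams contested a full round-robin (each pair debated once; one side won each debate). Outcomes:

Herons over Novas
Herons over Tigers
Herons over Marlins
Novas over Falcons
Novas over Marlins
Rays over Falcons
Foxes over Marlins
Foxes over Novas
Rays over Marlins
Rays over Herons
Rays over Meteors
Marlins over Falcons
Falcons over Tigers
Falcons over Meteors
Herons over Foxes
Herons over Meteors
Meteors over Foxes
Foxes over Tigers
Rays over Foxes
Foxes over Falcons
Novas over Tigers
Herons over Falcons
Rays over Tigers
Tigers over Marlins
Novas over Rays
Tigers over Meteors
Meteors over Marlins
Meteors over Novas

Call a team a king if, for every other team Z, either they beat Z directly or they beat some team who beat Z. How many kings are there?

Marlins cannot reach Herons, Novas, Foxes, Rays in two steps.
Herons reaches everyone (king).
Novas reaches everyone (king).
Tigers cannot reach Herons, Rays in two steps.
Falcons cannot reach Herons, Rays in two steps.
Foxes cannot reach Herons in two steps.
Meteors cannot reach Herons in two steps.
Rays reaches everyone (king).
Kings: Herons, Novas, Rays — 3.

3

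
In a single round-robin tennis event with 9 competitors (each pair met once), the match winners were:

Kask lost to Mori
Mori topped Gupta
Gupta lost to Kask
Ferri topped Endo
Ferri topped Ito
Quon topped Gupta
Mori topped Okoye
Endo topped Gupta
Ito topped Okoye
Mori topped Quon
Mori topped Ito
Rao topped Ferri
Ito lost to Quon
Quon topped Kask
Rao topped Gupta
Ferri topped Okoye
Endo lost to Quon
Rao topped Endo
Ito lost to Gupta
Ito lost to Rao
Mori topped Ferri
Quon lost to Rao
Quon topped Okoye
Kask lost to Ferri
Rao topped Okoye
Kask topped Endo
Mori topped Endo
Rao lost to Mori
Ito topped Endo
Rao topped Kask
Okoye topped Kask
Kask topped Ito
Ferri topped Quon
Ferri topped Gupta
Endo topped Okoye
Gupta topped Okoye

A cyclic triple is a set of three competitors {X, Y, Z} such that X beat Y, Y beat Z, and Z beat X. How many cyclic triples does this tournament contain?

4

Win totals: Gupta 2, Ito 2, Rao 7, Kask 3, Endo 2, Okoye 1, Mori 8, Quon 5, Ferri 6.
A competitor with w wins dominates both others in C(w,2) triples; summing gives 1 + 1 + 21 + 3 + 1 + 0 + 28 + 10 + 15 = 80 transitive triples.
Total triples C(9,3) = 84, so cyclic triples = 84 − 80 = 4.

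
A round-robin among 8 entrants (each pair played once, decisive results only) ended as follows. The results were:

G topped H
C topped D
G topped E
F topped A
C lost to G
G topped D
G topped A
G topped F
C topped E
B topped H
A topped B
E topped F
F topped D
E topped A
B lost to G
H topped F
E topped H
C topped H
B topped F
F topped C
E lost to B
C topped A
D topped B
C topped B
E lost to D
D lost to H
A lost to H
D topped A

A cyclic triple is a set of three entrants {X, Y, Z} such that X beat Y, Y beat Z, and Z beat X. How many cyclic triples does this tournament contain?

10

Win totals: A 1, B 3, C 5, D 3, E 3, F 3, G 7, H 3.
An entrant with w wins dominates both others in C(w,2) triples; summing gives 0 + 3 + 10 + 3 + 3 + 3 + 21 + 3 = 46 transitive triples.
Total triples C(8,3) = 56, so cyclic triples = 56 − 46 = 10.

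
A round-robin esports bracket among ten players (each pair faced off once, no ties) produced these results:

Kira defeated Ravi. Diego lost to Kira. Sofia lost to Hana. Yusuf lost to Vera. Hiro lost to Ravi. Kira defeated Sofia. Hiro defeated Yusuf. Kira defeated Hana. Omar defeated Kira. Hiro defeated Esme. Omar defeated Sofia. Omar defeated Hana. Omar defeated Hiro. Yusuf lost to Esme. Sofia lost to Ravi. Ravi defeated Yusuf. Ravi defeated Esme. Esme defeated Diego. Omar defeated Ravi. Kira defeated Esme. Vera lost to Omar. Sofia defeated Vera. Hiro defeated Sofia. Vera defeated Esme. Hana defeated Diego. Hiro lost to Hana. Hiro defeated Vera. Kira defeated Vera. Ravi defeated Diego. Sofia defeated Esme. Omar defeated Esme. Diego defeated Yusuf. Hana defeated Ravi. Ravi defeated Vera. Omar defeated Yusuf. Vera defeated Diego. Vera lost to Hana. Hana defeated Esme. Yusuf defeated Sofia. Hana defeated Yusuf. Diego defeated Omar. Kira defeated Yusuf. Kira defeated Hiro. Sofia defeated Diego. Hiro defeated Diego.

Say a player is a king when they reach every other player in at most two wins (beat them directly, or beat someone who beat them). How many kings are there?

Sofia cannot reach Kira, Hiro, Ravi, Hana in two steps.
Yusuf cannot reach Kira, Omar, Hiro, Ravi, Hana in two steps.
Diego reaches everyone (king).
Kira reaches everyone (king).
Omar reaches everyone (king).
Hiro cannot reach Kira, Ravi, Hana in two steps.
Ravi cannot reach Kira, Hana in two steps.
Hana cannot reach Kira in two steps.
Esme cannot reach Kira, Hiro, Ravi, Hana, Vera in two steps.
Vera cannot reach Kira, Hiro, Ravi, Hana in two steps.
Kings: Diego, Kira, Omar — 3.

3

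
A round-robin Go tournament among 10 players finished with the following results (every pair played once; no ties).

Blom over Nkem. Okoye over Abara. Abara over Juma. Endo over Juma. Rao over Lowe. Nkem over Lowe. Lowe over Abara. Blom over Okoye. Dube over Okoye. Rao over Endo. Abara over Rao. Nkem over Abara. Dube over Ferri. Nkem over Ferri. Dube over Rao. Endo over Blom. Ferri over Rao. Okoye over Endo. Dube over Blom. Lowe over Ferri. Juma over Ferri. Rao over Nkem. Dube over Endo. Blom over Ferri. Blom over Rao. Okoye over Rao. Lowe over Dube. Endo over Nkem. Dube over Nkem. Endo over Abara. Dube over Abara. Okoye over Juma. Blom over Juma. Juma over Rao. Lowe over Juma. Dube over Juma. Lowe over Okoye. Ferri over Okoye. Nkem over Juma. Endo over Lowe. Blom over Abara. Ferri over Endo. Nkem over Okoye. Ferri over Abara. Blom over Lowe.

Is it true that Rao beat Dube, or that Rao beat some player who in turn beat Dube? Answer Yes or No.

Yes

Rao did not beat Dube directly.
Rao beat Endo, Nkem, Lowe. Of those, Lowe beat Dube.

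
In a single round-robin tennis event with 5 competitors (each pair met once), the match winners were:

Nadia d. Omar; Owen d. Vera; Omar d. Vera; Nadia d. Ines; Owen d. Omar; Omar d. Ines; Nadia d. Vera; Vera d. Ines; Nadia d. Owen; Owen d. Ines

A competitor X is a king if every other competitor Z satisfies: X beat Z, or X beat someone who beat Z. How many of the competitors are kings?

1

Ines cannot reach Vera, Owen, Nadia, Omar in two steps.
Vera cannot reach Owen, Nadia, Omar in two steps.
Owen cannot reach Nadia in two steps.
Nadia reaches everyone (king).
Omar cannot reach Owen, Nadia in two steps.
Kings: Nadia — 1.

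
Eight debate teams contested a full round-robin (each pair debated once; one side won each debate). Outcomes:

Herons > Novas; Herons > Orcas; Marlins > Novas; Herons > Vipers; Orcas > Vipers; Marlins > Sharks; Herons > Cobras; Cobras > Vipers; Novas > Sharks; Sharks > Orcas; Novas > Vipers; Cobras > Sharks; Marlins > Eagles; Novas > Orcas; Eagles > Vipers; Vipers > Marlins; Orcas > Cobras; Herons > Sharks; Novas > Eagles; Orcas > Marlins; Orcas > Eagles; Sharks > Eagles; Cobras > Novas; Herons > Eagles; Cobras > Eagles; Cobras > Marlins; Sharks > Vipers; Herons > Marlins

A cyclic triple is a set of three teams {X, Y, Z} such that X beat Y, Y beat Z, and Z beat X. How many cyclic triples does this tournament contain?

7

Win totals: Vipers 1, Novas 4, Marlins 3, Cobras 5, Sharks 3, Orcas 4, Herons 7, Eagles 1.
A team with w wins dominates both others in C(w,2) triples; summing gives 0 + 6 + 3 + 10 + 3 + 6 + 21 + 0 = 49 transitive triples.
Total triples C(8,3) = 56, so cyclic triples = 56 − 49 = 7.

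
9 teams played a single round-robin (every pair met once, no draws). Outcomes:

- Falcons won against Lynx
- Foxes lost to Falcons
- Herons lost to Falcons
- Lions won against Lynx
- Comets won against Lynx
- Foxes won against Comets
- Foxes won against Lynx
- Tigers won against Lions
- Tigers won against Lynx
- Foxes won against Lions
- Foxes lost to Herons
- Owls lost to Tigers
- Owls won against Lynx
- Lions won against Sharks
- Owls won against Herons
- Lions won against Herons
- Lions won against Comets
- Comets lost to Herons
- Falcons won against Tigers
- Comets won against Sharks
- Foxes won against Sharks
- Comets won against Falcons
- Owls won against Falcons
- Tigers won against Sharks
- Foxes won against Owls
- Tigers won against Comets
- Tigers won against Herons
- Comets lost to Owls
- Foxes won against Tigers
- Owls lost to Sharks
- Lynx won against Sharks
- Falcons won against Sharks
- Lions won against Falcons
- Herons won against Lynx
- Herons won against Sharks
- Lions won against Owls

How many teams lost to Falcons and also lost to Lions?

Falcons beat: Sharks, Foxes, Herons, Lynx, Tigers.
Lions beat: Sharks, Herons, Comets, Lynx, Owls, Falcons.
Both beat: Sharks, Herons, Lynx — 3.

3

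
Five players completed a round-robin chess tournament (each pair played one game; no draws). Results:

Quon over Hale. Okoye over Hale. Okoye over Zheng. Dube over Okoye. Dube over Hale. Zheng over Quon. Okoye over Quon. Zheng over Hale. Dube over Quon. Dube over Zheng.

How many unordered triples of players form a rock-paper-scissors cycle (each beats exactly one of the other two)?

0

Win totals: Quon 1, Zheng 2, Hale 0, Okoye 3, Dube 4.
A player with w wins dominates both others in C(w,2) triples; summing gives 0 + 1 + 0 + 3 + 6 = 10 transitive triples.
Total triples C(5,3) = 10, so cyclic triples = 10 − 10 = 0.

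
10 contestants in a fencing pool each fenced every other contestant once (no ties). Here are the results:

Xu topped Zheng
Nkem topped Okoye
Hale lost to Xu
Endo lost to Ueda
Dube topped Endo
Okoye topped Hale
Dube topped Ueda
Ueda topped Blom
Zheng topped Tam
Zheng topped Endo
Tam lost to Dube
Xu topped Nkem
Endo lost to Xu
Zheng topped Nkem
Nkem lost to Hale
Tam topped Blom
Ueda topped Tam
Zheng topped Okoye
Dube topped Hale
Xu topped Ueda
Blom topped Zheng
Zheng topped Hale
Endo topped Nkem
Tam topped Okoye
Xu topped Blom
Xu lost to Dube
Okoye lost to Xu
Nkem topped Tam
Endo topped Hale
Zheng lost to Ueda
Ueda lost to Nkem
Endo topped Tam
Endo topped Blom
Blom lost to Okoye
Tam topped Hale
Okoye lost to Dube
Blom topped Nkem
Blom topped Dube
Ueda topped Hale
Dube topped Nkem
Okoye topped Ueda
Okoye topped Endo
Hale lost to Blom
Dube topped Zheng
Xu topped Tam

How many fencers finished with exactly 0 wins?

0

Win totals: Dube 8, Okoye 4, Ueda 5, Hale 1, Xu 8, Blom 4, Endo 4, Tam 3, Nkem 3, Zheng 5.
No fencer has exactly 0 wins.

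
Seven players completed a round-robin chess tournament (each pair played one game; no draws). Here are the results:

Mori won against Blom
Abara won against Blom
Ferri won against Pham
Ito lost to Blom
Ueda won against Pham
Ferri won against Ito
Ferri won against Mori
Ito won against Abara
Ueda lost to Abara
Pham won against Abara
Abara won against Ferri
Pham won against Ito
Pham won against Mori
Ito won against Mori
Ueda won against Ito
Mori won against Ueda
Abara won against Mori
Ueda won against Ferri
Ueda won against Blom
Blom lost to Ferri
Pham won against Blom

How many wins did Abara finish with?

Abara's results: beat Ferri, Mori, Blom, Ueda; lost to Pham, Ito.
That is 4 wins.

4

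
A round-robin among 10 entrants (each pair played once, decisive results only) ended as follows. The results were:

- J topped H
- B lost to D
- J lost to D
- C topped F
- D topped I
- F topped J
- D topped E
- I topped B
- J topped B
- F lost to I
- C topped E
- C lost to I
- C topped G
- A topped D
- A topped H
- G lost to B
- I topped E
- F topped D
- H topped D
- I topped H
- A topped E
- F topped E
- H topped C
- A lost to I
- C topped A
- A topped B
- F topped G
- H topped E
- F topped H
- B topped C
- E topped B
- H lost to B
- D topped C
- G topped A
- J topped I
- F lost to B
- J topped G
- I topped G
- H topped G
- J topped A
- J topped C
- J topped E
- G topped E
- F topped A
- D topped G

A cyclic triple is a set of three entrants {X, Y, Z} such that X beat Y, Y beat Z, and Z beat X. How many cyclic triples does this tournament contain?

23

Win totals: A 4, B 4, C 4, D 6, E 1, F 6, G 2, H 4, I 7, J 7.
An entrant with w wins dominates both others in C(w,2) triples; summing gives 6 + 6 + 6 + 15 + 0 + 15 + 1 + 6 + 21 + 21 = 97 transitive triples.
Total triples C(10,3) = 120, so cyclic triples = 120 − 97 = 23.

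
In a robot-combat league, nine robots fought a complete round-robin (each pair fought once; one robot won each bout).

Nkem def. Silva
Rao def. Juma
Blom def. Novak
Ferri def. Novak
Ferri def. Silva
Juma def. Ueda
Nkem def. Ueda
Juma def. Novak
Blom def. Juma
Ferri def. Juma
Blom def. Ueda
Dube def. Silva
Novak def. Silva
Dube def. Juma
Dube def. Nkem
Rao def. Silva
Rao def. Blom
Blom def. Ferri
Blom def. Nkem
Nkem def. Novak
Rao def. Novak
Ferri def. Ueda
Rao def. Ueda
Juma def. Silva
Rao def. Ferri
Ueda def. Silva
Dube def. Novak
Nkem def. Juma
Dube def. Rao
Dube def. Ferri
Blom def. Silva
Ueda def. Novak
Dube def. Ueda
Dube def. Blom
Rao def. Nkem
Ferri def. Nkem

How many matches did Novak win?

Novak's results: beat Silva; lost to Nkem, Ferri, Rao, Dube, Blom, Ueda, Juma.
That is 1 win.

1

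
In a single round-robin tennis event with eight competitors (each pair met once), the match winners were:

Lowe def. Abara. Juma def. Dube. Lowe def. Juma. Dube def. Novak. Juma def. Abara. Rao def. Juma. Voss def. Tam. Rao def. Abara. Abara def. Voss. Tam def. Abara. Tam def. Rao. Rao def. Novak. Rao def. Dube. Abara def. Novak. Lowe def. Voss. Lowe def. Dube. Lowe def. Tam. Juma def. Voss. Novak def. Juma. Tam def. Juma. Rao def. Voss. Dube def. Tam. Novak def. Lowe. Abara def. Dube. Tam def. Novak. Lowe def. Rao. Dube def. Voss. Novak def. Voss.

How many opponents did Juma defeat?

Juma's results: beat Abara, Dube, Voss; lost to Tam, Lowe, Rao, Novak.
That is 3 wins.

3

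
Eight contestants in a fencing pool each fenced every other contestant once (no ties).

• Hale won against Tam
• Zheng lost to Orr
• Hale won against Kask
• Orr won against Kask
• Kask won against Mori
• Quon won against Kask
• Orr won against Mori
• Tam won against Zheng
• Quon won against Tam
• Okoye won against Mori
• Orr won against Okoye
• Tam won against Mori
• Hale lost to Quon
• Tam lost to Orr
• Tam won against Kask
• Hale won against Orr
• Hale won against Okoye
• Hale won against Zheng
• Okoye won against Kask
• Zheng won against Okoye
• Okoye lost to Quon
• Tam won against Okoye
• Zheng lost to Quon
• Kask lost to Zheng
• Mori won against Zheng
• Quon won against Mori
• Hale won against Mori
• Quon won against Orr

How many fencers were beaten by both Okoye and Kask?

Okoye beat: Kask, Mori.
Kask beat: Mori.
Both beat: Mori — 1.

1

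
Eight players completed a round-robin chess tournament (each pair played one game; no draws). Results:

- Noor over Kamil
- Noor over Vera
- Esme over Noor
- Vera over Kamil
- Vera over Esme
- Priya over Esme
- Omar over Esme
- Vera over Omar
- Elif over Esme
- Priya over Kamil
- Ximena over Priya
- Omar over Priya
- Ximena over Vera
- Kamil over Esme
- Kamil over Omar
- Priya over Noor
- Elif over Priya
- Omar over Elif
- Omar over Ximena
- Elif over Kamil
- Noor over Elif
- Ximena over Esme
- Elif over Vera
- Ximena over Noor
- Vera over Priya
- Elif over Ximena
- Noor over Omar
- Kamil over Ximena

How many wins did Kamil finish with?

3

Kamil's results: beat Ximena, Esme, Omar; lost to Priya, Elif, Noor, Vera.
That is 3 wins.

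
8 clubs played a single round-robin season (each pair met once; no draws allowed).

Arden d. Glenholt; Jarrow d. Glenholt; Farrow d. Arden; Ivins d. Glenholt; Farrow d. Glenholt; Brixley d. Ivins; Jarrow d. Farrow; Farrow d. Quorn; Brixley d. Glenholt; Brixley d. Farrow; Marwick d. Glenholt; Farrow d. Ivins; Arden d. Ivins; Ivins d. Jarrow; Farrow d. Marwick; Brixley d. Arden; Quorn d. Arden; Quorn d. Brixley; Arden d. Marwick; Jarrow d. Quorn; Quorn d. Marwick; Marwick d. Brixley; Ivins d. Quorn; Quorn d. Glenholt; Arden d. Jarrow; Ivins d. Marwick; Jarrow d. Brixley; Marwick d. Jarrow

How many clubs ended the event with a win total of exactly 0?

Win totals: Quorn 4, Jarrow 4, Arden 4, Brixley 4, Ivins 4, Marwick 3, Glenholt 0, Farrow 5.
Exactly 0: Glenholt — 1 club.

1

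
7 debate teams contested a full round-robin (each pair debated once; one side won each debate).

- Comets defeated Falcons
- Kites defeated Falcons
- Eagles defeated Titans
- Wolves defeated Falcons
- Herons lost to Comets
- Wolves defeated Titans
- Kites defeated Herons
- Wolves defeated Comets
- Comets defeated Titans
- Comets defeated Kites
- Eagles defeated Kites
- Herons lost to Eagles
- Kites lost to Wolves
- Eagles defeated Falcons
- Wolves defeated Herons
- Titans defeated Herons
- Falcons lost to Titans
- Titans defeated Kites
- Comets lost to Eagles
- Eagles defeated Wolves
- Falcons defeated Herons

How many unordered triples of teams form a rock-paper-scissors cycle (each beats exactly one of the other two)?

Win totals: Wolves 5, Titans 3, Falcons 1, Comets 4, Eagles 6, Kites 2, Herons 0.
A team with w wins dominates both others in C(w,2) triples; summing gives 10 + 3 + 0 + 6 + 15 + 1 + 0 = 35 transitive triples.
Total triples C(7,3) = 35, so cyclic triples = 35 − 35 = 0.

0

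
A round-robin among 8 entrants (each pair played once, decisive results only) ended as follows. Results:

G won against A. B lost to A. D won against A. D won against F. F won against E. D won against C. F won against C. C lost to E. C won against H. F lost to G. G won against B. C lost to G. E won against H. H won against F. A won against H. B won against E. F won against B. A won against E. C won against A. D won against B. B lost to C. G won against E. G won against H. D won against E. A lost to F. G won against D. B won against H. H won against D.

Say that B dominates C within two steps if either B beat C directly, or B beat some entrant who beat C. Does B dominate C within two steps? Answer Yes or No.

Yes

B did not beat C directly.
B beat E, H. Of those, E beat C.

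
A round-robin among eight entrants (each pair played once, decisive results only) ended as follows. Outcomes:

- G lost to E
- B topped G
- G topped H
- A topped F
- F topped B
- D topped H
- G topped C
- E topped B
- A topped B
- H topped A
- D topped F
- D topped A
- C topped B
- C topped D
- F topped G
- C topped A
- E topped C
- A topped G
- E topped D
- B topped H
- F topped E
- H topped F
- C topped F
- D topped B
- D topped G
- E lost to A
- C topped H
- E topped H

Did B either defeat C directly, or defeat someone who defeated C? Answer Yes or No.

B did not beat C directly.
B beat G, H. Of those, G beat C.

Yes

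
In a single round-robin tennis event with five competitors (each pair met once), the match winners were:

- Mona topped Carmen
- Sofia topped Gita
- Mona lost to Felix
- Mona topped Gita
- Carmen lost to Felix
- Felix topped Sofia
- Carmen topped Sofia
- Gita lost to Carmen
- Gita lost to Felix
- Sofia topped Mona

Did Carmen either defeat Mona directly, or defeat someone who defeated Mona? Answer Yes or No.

Carmen did not beat Mona directly.
Carmen beat Gita, Sofia. Of those, Sofia beat Mona.

Yes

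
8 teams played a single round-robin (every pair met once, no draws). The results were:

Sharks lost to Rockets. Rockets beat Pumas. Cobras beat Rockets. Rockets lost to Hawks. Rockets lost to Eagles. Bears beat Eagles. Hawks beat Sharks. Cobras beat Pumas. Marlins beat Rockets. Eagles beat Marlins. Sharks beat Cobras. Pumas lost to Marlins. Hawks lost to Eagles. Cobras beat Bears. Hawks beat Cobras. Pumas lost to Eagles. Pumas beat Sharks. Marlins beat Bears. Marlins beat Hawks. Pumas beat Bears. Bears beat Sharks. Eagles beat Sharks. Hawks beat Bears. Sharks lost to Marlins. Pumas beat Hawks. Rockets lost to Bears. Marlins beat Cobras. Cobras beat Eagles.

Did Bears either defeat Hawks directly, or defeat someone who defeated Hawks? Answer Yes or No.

Yes

Bears did not beat Hawks directly.
Bears beat Eagles, Sharks, Rockets. Of those, Eagles beat Hawks.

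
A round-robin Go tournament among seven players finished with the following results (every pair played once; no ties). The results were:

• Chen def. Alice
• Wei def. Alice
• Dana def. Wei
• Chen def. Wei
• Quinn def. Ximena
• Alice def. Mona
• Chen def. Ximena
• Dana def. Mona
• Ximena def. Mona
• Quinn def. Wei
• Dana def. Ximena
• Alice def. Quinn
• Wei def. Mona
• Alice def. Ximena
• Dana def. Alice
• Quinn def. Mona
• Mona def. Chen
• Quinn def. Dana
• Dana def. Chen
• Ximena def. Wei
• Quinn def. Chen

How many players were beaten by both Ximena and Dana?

Ximena beat: Wei, Mona.
Dana beat: Chen, Wei, Mona, Alice, Ximena.
Both beat: Wei, Mona — 2.

2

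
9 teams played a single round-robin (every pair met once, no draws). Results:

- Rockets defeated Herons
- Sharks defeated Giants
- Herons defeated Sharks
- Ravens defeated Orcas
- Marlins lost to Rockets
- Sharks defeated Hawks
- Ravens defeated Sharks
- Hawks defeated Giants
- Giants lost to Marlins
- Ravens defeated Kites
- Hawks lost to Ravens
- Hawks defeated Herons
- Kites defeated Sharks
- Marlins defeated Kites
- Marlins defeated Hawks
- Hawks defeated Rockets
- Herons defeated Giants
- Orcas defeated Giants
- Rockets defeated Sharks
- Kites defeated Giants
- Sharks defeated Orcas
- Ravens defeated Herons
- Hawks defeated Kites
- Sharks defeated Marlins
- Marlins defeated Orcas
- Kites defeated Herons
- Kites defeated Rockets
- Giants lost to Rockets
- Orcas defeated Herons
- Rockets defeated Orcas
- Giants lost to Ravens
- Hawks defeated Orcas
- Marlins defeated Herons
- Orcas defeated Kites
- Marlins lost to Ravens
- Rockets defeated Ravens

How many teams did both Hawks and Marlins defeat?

Hawks beat: Rockets, Herons, Giants, Kites, Orcas.
Marlins beat: Herons, Giants, Kites, Hawks, Orcas.
Both beat: Herons, Giants, Kites, Orcas — 4.

4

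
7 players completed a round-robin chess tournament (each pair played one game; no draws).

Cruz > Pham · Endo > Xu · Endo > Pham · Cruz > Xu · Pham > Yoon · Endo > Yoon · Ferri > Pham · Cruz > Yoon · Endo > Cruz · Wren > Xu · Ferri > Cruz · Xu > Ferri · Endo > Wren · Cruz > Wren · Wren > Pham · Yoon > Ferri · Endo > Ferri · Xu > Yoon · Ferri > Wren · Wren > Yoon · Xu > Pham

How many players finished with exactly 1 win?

Win totals: Pham 1, Cruz 4, Endo 6, Wren 3, Yoon 1, Ferri 3, Xu 3.
Exactly 1: Pham, Yoon — 2 players.

2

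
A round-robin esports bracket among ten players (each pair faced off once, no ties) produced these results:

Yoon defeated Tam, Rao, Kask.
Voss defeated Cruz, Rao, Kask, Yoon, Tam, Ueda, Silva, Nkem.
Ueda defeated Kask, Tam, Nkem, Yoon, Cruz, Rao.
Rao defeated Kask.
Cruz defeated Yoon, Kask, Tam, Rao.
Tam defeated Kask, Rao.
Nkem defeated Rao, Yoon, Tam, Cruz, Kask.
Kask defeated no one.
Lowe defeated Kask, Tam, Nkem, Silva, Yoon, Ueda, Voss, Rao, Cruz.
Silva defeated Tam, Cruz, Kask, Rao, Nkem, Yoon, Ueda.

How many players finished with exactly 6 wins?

Win totals: Voss 8, Cruz 4, Nkem 5, Ueda 6, Yoon 3, Kask 0, Silva 7, Rao 1, Lowe 9, Tam 2.
Exactly 6: Ueda — 1 player.

1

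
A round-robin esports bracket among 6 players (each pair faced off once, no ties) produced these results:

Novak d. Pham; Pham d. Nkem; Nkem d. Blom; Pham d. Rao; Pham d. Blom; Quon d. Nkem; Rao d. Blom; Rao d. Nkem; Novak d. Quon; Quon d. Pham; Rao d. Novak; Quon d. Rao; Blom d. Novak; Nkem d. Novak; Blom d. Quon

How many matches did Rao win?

3

Rao's results: beat Nkem, Blom, Novak; lost to Pham, Quon.
That is 3 wins.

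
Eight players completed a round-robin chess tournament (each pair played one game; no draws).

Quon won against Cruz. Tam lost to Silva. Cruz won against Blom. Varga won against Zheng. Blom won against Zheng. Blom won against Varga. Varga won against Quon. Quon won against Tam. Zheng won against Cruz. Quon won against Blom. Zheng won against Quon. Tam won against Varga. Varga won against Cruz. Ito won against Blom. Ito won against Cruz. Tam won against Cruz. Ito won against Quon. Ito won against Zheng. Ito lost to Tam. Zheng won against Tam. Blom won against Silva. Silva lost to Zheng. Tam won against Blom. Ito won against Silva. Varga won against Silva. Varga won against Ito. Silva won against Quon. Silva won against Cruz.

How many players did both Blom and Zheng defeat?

1

Blom beat: Varga, Zheng, Silva.
Zheng beat: Tam, Cruz, Silva, Quon.
Both beat: Silva — 1.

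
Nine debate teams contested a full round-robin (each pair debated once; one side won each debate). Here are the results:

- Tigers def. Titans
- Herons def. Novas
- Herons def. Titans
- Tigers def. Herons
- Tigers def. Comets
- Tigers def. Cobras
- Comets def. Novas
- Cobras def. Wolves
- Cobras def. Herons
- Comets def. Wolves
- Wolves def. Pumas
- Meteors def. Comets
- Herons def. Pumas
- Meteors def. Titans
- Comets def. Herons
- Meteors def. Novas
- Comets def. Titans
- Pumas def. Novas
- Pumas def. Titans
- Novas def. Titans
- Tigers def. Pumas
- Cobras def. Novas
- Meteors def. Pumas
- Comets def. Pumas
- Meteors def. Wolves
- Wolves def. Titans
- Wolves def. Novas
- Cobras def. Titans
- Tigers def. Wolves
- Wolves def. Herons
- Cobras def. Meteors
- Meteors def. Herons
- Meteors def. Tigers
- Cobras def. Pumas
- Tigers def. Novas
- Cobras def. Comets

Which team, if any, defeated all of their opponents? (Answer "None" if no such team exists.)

None

Highest win total is Tigers with 7 (out of 8 possible).
Tigers lost to Meteors, so no team went undefeated.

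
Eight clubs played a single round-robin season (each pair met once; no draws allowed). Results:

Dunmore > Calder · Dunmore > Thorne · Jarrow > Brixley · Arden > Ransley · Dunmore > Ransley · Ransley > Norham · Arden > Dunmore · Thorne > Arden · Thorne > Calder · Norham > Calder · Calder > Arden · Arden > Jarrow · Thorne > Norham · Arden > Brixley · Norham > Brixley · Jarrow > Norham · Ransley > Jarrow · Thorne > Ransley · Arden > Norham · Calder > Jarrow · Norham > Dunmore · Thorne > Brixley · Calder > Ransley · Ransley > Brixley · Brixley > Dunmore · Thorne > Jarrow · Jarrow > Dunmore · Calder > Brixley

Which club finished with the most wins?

Win totals: Calder 4, Jarrow 3, Norham 3, Ransley 3, Brixley 1, Arden 5, Thorne 6, Dunmore 3.
Thorne leads with 6 wins (next highest: 5).

Thorne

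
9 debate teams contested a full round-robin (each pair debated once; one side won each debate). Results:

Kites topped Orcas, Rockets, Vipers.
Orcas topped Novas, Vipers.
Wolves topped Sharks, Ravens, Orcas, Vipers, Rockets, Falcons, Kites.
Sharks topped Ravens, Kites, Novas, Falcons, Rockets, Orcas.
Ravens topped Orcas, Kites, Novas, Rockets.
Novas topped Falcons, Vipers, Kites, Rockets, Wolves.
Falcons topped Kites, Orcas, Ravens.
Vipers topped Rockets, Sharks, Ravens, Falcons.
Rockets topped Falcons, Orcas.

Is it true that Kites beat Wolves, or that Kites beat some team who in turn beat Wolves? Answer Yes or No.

Kites did not beat Wolves directly.
Kites beat Orcas, Vipers, Rockets, but each of them lost to Wolves. No two-step path.

No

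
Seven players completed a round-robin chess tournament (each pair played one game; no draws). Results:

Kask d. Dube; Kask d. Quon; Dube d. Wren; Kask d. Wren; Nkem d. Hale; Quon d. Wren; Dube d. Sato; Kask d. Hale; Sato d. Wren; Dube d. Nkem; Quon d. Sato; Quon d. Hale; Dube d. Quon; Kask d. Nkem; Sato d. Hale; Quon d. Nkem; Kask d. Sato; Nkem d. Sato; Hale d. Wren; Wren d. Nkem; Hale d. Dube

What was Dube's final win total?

4

Dube's results: beat Wren, Nkem, Quon, Sato; lost to Hale, Kask.
That is 4 wins.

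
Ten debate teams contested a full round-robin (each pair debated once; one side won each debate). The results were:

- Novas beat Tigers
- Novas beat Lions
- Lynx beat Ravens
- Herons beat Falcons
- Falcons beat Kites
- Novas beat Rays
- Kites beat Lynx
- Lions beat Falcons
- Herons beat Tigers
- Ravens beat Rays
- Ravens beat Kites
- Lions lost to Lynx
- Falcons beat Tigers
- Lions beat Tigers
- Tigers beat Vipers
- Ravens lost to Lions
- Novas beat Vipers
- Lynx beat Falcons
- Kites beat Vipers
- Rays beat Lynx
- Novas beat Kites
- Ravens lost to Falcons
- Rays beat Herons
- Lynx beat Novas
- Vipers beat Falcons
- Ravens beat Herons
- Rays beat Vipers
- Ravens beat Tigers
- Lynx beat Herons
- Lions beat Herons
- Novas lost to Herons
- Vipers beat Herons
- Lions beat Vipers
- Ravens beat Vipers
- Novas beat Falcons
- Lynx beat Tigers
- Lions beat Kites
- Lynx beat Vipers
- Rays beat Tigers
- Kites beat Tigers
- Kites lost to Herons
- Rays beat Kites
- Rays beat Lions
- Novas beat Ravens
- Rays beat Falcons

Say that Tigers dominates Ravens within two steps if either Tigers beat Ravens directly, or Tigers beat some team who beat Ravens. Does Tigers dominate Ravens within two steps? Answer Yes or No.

No

Tigers did not beat Ravens directly.
Tigers beat Vipers, but each of them lost to Ravens. No two-step path.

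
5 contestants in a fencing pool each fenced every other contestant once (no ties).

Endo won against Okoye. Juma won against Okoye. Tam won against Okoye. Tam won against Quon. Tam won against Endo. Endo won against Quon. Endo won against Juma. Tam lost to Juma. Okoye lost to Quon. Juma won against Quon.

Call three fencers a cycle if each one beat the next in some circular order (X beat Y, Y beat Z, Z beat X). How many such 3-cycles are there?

Of the C(5,3) = 10 triples, the cyclic ones are: {Juma, Tam, Endo}.
That is 1.

1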